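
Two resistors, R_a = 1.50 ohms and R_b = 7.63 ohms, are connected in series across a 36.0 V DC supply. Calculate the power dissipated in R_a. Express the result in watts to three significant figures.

The current is common to all series resistors; compute it, then apply P = I²R for the target.
R_total = 1.50 + 7.63 = 9.130 Ω
I = V / R_total = 36.0 / 9.130 = 3.943 A
P_R_a = I² × R_a = (3.943)² × 1.50 = 23.32 W

23.3 W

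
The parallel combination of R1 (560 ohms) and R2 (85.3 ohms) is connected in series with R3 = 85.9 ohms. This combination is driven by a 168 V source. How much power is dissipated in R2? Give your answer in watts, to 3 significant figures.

70.9 W

Collapse the R1‖R2 pair into one equivalent R_p; then R_p and R3 form a series string.
R_p = (560×85.3)/(560+85.3) = 74.02 Ω
R_total = R_p + 85.9 = 74.02 + 85.9 = 159.9 Ω
I = V / R_total = 168 / 159.9 = 1.050 A
Voltage across the parallel pair: V_p = I × R_p = 1.050 × 74.02 = 77.76 V
R2 sits across V_p; its power is V_p²/R.
P_R2 = (77.76)² / 85.3 = 70.89 W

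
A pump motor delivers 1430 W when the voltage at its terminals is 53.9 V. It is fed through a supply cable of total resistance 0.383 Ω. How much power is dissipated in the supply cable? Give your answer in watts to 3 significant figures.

The supply cable and load are in series, so the same current flows in both; the loss is I²R_line.
I = P / V = 1430 / 53.9 = 26.53 A through the supply cable.
P_line = I² R_line = (26.53)² × 0.383 = 269.6 W

270 W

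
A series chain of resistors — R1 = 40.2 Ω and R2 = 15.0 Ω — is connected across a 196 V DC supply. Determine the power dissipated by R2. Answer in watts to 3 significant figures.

189 W

Series elements share the same current, so find I first, then use P = I²R.
R_total = 40.2 + 15.0 = 55.20 Ω
I = V / R_total = 196 / 55.20 = 3.551 A
P_R2 = I² × R2 = (3.551)² × 15.0 = 189.1 W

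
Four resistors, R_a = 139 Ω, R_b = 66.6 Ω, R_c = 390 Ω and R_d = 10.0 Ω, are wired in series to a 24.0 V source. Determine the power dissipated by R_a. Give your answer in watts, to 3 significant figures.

In a series string the same current flows through every resistor — find that current, then P = I²R for the one we want.
R_total = 139 + 66.6 + 390 + 10.0 = 605.6 Ω
I = V / R_total = 24.0 / 605.6 = 0.03963 A
P_R_a = I² × R_a = (0.03963)² × 139 = 0.2183 W

0.218 W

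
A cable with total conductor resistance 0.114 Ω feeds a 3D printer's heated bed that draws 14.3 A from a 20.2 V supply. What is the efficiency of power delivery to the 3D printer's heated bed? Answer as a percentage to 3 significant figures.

The cable carries the full 14.3 A.
P_line = I² R_line = (14.30)² × 0.114 = 23.31 W
P_source = V I = 20.2 × 14.30 = 288.9 W; P_load = 265.5 W
η = P_load / P_source = 265.5 / 288.9 = 0.9193

91.9 %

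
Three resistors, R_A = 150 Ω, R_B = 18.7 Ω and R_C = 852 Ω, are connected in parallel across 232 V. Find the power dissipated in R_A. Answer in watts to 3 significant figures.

359 W

The supply voltage appears across each parallel branch — just use P = V²/R_A.
P_R_A = V² / R_A = (232)² / 150 Ω = 358.8 W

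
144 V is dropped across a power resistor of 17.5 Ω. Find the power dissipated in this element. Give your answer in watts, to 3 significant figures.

1180 W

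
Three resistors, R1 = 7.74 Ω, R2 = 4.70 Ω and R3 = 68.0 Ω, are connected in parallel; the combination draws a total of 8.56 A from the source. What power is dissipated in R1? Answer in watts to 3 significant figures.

74.4 W

The branches share the same voltage, but only the total current is given — find V from the equivalent resistance first.
1/R_eq = 1/7.74 + 1/4.70 + 1/68.0 ⇒ R_eq = 2.804 Ω
V = I_total × R_eq = 8.560 × 2.804 = 24.00 V
P_R1 = V² / R1 = (24.00)² / 7.74 = 74.42 W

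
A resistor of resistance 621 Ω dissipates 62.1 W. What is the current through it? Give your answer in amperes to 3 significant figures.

The two known quantities fix the third via I = √(P / R).
I = √(62.1 / 621) = 0.3162 A

0.316 A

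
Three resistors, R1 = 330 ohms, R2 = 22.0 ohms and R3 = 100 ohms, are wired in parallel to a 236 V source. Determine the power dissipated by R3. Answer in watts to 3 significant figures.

557 W

R3 sits directly across the source, so P = V²/R with V = 236 V.
P_R3 = V² / R3 = (236)² / 100 Ω = 557.0 W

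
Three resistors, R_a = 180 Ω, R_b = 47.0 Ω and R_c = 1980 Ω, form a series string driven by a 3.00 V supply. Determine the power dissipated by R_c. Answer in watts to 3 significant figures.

0.00366 W

Since the resistors are in series they all carry the loop current I = V/R_total; the power in any one is I²R.
R_total = 180 + 47.0 + 1980 = 2207 Ω
I = V / R_total = 3.00 / 2207 = 0.001359 A
P_R_c = I² × R_c = (0.001359)² × 1980 = 0.003658 W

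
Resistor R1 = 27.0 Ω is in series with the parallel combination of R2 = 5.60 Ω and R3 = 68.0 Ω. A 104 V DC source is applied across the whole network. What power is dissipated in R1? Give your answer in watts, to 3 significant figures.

282 W

Replace R2 and R3 with their parallel equivalent so the circuit becomes R1 in series with R_p.
R_p = (5.60×68.0)/(5.60+68.0) = 5.174 Ω
R_total = 27.0 + 5.174 = 32.17 Ω
I = V / R_total = 104 / 32.17 = 3.232 A
R1 carries the full series current, so P = I²R.
P_R1 = (3.232)² × 27.0 = 282.1 W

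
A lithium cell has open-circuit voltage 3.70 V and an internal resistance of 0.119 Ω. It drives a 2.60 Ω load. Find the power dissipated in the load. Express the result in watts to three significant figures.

The internal resistance and the load are in series, so the same I flows through both; get I from ε/(r+R), then I²R for the load.
I = ε / (r + R) = 3.70 / (0.119 + 2.60) = 1.361 A
P_load = I² R = (1.361)² × 2.60 = 4.815 W

4.81 W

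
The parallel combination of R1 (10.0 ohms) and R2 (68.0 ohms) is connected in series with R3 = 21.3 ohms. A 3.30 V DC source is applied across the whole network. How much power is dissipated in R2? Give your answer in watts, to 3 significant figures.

Collapse the R1‖R2 pair into one equivalent R_p; then R_p and R3 form a series string.
R_p = (10.0×68.0)/(10.0+68.0) = 8.718 Ω
R_total = R_p + 21.3 = 8.718 + 21.3 = 30.02 Ω
I = V / R_total = 3.30 / 30.02 = 0.1099 A
Voltage across the parallel pair: V_p = I × R_p = 0.1099 × 8.718 = 0.9584 V
R2 has V_p across it, so P = V_p²/R2.
P_R2 = (0.9584)² / 68.0 = 0.01351 W

0.0135 W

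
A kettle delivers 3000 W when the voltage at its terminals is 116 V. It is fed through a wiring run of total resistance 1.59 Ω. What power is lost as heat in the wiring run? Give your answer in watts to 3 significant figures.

The wiring run and load are in series, so the same current flows in both; the loss is I²R_line.
I = P / V = 3000 / 116 = 25.86 A through the wiring run.
P_line = I² R_line = (25.86)² × 1.59 = 1063 W

1060 W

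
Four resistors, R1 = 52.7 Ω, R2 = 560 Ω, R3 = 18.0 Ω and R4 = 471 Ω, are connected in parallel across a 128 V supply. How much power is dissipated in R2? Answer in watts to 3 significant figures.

29.3 W

Parallel branches share the same voltage; P = V²/R gives the branch power in one step.
P_R2 = V² / R2 = (128)² / 560 Ω = 29.26 W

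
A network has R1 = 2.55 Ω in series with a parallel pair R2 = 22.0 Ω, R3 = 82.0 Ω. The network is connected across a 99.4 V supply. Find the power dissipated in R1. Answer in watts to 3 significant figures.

Replace R2 and R3 with their parallel equivalent so the circuit becomes R1 in series with R_p.
R_p = (22.0×82.0)/(22.0+82.0) = 17.35 Ω
R_total = 2.55 + 17.35 = 19.90 Ω
I = V / R_total = 99.4 / 19.90 = 4.996 A
R1 is in the main series path, so its power is I²R1.
P_R1 = (4.996)² × 2.55 = 63.65 W

63.6 W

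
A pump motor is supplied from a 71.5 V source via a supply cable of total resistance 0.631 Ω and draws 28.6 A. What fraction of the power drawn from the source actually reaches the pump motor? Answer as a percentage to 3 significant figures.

The supply cable carries the full 28.6 A.
P_line = I² R_line = (28.60)² × 0.631 = 516.1 W
P_source = V I = 71.5 × 28.60 = 2045 W; P_load = 1529 W
η = P_load / P_source = 1529 / 2045 = 0.7476

74.8 %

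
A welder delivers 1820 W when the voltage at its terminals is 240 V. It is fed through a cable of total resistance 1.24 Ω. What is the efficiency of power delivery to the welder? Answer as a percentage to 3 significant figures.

96.2 %

I = P / V = 1820 / 240 = 7.583 A through the cable.
P_line = I² R_line = (7.583)² × 1.24 = 71.31 W
P_source = P_load + P_line = 1820 + 71.31 = 1891 W
η = P_load / P_source = 1820 / 1891 = 0.9623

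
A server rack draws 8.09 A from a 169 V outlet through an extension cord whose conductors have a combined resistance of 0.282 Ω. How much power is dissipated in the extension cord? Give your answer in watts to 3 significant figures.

18.5 W

The extension cord and load are in series, so the same current flows in both; the loss is I²R_line.
The extension cord carries the full 8.09 A.
P_line = I² R_line = (8.090)² × 0.282 = 18.46 W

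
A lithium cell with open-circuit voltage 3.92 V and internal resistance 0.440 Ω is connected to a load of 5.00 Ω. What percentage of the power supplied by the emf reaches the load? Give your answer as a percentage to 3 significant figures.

91.9 %

η = P_load/(P_load+P_int) = I²R/(I²R+I²r) = R/(R+r) — the I² cancels for series elements.
η = R / (R + r) = 5.00 / (5.00 + 0.440) = 0.9191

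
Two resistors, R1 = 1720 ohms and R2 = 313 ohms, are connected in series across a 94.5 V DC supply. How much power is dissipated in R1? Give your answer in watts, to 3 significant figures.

Series elements share the same current, so find I first, then use P = I²R.
R_total = 1720 + 313 = 2033 Ω
I = V / R_total = 94.5 / 2033 = 0.04648 A
P_R1 = I² × R1 = (0.04648)² × 1720 = 3.716 W

3.72 W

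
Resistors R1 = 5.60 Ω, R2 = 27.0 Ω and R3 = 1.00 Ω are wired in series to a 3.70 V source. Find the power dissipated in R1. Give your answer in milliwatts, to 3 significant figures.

67.9 mW

The current is common to all series resistors; compute it, then apply P = I²R for the target.
R_total = 5.60 + 27.0 + 1.00 = 33.60 Ω
I = V / R_total = 3.70 / 33.60 = 0.1101 A
P_R1 = I² × R1 = (0.1101)² × 5.60 = 0.06791 W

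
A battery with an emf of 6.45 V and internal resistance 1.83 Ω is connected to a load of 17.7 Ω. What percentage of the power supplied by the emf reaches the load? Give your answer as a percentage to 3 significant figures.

η = P_load/(P_load+P_int) = I²R/(I²R+I²r) = R/(R+r) — the I² cancels for series elements.
η = R / (R + r) = 17.7 / (17.7 + 1.83) = 0.9063

90.6 %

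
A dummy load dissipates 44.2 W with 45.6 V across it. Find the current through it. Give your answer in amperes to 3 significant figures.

0.969 A

The two known quantities fix the third via I = P / V.
I = 44.2 / 45.6 = 0.9693 A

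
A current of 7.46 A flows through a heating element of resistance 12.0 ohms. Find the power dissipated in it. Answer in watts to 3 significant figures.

668 W

Knowing I and R, the power is just I²R — no need to find V first.
P = (7.460 A)² × 12.0 Ω = 667.8 W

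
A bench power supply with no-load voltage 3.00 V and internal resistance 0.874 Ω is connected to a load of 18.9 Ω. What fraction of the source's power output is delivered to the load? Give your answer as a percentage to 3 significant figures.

95.6 %

Efficiency is P_load / P_total. With a series r and R sharing the same I, P = I²R for each, so η = R/(R+r).
η = R / (R + r) = 18.9 / (18.9 + 0.874) = 0.9558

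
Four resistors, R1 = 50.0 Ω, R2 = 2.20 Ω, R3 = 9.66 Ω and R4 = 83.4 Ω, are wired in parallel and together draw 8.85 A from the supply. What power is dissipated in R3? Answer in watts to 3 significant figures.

The branches share the same voltage, but only the total current is given — find V from the equivalent resistance first.
1/R_eq = 1/50.0 + 1/2.20 + 1/9.66 + 1/83.4 ⇒ R_eq = 1.695 Ω
V = I_total × R_eq = 8.850 × 1.695 = 15.00 V
P_R3 = V² / R3 = (15.00)² / 9.66 = 23.29 W

23.3 W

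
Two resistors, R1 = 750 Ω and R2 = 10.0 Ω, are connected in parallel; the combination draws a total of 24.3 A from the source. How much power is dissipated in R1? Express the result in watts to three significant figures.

76.7 W

Parallel branches share V, not I — compute V via R_eq, then use V²/R for the target branch.
1/R_eq = 1/750 + 1/10.0 ⇒ R_eq = 9.868 Ω
V = I_total × R_eq = 24.30 × 9.868 = 239.8 V
P_R1 = V² / R1 = (239.8)² / 750 = 76.67 W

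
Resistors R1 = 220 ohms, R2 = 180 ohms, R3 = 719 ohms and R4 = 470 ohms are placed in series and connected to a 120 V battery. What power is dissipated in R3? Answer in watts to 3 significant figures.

4.10 W

Series elements share the same current, so find I first, then use P = I²R.
R_total = 220 + 180 + 719 + 470 = 1589 Ω
I = V / R_total = 120 / 1589 = 0.07552 A
P_R3 = I² × R3 = (0.07552)² × 719 = 4.101 W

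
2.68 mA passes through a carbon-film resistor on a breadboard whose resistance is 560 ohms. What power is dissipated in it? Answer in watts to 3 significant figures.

0.00402 W

The current through and the resistance of the element are both given; use P = I²R.
P = (0.002680 A)² × 560 Ω = 0.004022 W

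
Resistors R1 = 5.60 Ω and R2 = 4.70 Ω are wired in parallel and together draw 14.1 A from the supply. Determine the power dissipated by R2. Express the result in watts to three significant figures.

276 W

Parallel branches share V, not I — compute V via R_eq, then use V²/R for the target branch.
1/R_eq = 1/5.60 + 1/4.70 ⇒ R_eq = 2.555 Ω
V = I_total × R_eq = 14.10 × 2.555 = 36.03 V
P_R2 = V² / R2 = (36.03)² / 4.70 = 276.2 W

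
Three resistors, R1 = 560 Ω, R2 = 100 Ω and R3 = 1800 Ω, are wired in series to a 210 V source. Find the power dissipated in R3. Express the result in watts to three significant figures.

Series elements share the same current, so find I first, then use P = I²R.
R_total = 560 + 100 + 1800 = 2460 Ω
I = V / R_total = 210 / 2460 = 0.08537 A
P_R3 = I² × R3 = (0.08537)² × 1800 = 13.12 W

13.1 W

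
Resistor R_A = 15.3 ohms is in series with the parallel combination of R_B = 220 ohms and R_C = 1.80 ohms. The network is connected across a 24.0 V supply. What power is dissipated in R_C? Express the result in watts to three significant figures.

First combine the parallel branches into one equivalent R_p, then R_A + R_p is a series pair.
R_p = (220×1.80)/(220+1.80) = 1.785 Ω
R_total = 15.3 + 1.785 = 17.09 Ω
I = V / R_total = 24.0 / 17.09 = 1.405 A
Voltage across the parallel pair: V_p = I × R_p = 1.405 × 1.785 = 2.508 V
With V_p across R_C, its power is V_p²/R_C.
P_R_C = (2.508)² / 1.80 = 3.494 W

3.49 W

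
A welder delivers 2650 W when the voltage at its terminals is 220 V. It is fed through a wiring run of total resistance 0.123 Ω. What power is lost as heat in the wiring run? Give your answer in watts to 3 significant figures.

Only the current and the line resistance are needed for the I²R loss.
I = P / V = 2650 / 220 = 12.05 A through the wiring run.
P_line = I² R_line = (12.05)² × 0.123 = 17.85 W

17.8 W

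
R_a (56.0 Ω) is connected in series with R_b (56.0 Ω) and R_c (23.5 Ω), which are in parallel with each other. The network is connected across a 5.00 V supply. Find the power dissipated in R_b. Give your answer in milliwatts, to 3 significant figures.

Replace R_b and R_c with their parallel equivalent so the circuit becomes R_a in series with R_p.
R_p = (56.0×23.5)/(56.0+23.5) = 16.55 Ω
R_total = 56.0 + 16.55 = 72.55 Ω
I = V / R_total = 5.00 / 72.55 = 0.06891 A
Voltage across the parallel pair: V_p = I × R_p = 0.06891 × 16.55 = 1.141 V
With V_p across R_b, its power is V_p²/R_b.
P_R_b = (1.141)² / 56.0 = 0.02324 W

23.2 mW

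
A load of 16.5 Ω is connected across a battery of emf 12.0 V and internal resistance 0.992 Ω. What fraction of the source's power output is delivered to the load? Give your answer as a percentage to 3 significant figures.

Both r and R carry the same current, so the power split is just the resistance split: η = R/(R+r).
η = R / (R + r) = 16.5 / (16.5 + 0.992) = 0.9433

94.3 %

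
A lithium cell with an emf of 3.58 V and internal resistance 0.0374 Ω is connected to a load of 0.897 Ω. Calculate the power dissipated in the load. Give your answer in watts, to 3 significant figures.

Load and internal resistance form a series loop — compute the loop current, then the load power via I²R.
I = ε / (r + R) = 3.58 / (0.0374 + 0.897) = 3.831 A
P_load = I² R = (3.831)² × 0.897 = 13.17 W

13.2 W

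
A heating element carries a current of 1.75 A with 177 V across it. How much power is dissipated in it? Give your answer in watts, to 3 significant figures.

Both the voltage across and the current through the element are known, so P = V I applies directly.
P = 177 V × 1.750 A = 309.8 W

310 W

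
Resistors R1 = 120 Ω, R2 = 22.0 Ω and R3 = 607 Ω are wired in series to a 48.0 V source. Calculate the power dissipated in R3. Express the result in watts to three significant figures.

Since the resistors are in series they all carry the loop current I = V/R_total; the power in any one is I²R.
R_total = 120 + 22.0 + 607 = 749.0 Ω
I = V / R_total = 48.0 / 749.0 = 0.06409 A
P_R3 = I² × R3 = (0.06409)² × 607 = 2.493 W

2.49 W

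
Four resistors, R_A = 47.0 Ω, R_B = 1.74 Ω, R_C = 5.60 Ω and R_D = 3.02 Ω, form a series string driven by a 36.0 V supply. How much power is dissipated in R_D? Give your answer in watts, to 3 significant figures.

In a series string the same current flows through every resistor — find that current, then P = I²R for the one we want.
R_total = 47.0 + 1.74 + 5.60 + 3.02 = 57.36 Ω
I = V / R_total = 36.0 / 57.36 = 0.6276 A
P_R_D = I² × R_D = (0.6276)² × 3.02 = 1.190 W

1.19 W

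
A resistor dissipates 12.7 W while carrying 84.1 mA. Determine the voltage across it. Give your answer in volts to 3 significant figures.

Rearranging the power relation for the two known quantities gives V = P / I.
V = 12.7 / 0.08410 = 151.0 V

151 V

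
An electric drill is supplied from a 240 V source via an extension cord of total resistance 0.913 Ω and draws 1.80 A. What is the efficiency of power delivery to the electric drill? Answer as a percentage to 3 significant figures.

99.3 %

The extension cord carries the full 1.80 A.
P_line = I² R_line = (1.800)² × 0.913 = 2.958 W
P_source = V I = 240 × 1.800 = 432.0 W; P_load = 429.0 W
η = P_load / P_source = 429.0 / 432.0 = 0.9932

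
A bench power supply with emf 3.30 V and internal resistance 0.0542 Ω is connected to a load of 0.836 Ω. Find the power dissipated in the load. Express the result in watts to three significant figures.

With r and R in series, I = ε/(r+R); the load dissipates I²R.
I = ε / (r + R) = 3.30 / (0.0542 + 0.836) = 3.707 A
P_load = I² R = (3.707)² × 0.836 = 11.49 W

11.5 W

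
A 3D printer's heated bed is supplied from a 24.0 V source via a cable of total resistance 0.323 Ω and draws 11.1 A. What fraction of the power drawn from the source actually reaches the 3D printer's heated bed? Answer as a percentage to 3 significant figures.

85.1 %

The cable carries the full 11.1 A.
P_line = I² R_line = (11.10)² × 0.323 = 39.80 W
P_source = V I = 24.0 × 11.10 = 266.4 W; P_load = 226.6 W
η = P_load / P_source = 226.6 / 266.4 = 0.8506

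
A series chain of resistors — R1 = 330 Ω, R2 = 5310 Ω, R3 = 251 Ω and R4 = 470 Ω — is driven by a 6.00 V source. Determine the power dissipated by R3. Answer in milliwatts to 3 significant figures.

Series elements share the same current, so find I first, then use P = I²R.
R_total = 330 + 5310 + 251 + 470 = 6361 Ω
I = V / R_total = 6.00 / 6361 = 0.0009432 A
P_R3 = I² × R3 = (0.0009432)² × 251 = 0.0002233 W

0.223 mW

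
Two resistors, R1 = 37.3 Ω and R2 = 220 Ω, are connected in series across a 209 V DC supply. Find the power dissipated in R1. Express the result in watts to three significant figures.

The current is common to all series resistors; compute it, then apply P = I²R for the target.
R_total = 37.3 + 220 = 257.3 Ω
I = V / R_total = 209 / 257.3 = 0.8123 A
P_R1 = I² × R1 = (0.8123)² × 37.3 = 24.61 W

24.6 W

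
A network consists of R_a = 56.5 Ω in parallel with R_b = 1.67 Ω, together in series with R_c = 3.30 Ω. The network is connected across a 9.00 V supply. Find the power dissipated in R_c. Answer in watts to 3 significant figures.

Combine R_a and R_b into their parallel equivalent first, reducing the network to two series resistors.
R_p = (56.5×1.67)/(56.5+1.67) = 1.622 Ω
R_total = R_p + 3.30 = 1.622 + 3.30 = 4.922 Ω
I = V / R_total = 9.00 / 4.922 = 1.829 A
All the supply current flows through R_c; use P = I²R_c.
P_R_c = (1.829)² × 3.30 = 11.03 W

11.0 W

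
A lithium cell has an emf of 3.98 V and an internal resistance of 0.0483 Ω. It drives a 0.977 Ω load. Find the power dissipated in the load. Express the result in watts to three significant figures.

14.7 W

With r and R in series, I = ε/(r+R); the load dissipates I²R.
I = ε / (r + R) = 3.98 / (0.0483 + 0.977) = 3.882 A
P_load = I² R = (3.882)² × 0.977 = 14.72 W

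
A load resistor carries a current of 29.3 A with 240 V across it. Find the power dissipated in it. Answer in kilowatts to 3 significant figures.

Since both terminal voltage and current are stated, P = V I gives the power in one step.
P = 240 V × 29.30 A = 7032 W

7.03 kW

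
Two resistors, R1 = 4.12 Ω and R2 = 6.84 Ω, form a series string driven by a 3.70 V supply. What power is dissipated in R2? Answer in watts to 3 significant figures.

In a series string the same current flows through every resistor — find that current, then P = I²R for the one we want.
R_total = 4.12 + 6.84 = 10.96 Ω
I = V / R_total = 3.70 / 10.96 = 0.3376 A
P_R2 = I² × R2 = (0.3376)² × 6.84 = 0.7795 W

0.780 W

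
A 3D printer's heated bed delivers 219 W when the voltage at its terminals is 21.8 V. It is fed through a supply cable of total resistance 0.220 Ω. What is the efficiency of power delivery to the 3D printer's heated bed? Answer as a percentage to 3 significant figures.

90.8 %

I = P / V = 219 / 21.8 = 10.05 A through the supply cable.
P_line = I² R_line = (10.05)² × 0.220 = 22.20 W
P_source = P_load + P_line = 219.0 + 22.20 = 241.2 W
η = P_load / P_source = 219.0 / 241.2 = 0.9080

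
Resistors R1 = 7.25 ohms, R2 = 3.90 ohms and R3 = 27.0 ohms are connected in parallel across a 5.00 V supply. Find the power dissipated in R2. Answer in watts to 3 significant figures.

6.41 W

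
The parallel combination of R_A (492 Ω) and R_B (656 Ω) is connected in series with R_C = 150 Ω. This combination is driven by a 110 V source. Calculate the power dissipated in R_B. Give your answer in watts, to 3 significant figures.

First find R_p for the parallel pair, then treat R_p + R_C as a series loop.
R_p = (492×656)/(492+656) = 281.1 Ω
R_total = R_p + 150 = 281.1 + 150 = 431.1 Ω
I = V / R_total = 110 / 431.1 = 0.2551 A
Voltage across the parallel pair: V_p = I × R_p = 0.2551 × 281.1 = 71.73 V
R_B sits across V_p; its power is V_p²/R.
P_R_B = (71.73)² / 656 = 7.843 W

7.84 W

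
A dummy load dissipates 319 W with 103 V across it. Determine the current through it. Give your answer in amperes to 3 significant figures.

3.10 A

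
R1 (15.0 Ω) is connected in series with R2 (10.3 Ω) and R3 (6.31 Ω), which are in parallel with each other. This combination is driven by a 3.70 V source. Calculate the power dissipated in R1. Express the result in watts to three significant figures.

0.574 W

Collapse R2‖R3 to a single equivalent, reducing the network to two series elements.
R_p = (10.3×6.31)/(10.3+6.31) = 3.913 Ω
R_total = 15.0 + 3.913 = 18.91 Ω
I = V / R_total = 3.70 / 18.91 = 0.1956 A
All the current flows through R1; use P = I²R.
P_R1 = (0.1956)² × 15.0 = 0.5741 W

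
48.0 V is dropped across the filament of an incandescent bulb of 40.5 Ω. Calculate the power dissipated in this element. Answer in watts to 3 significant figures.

We know the drop across the element and its resistance — P = V²/R, one step.
P = (48.0 V)² / 40.5 Ω = 56.89 W

56.9 W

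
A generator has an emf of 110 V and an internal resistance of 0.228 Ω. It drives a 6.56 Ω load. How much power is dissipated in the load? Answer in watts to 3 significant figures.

The internal resistance and the load are in series, so the same I flows through both; get I from ε/(r+R), then I²R for the load.
I = ε / (r + R) = 110 / (0.228 + 6.56) = 16.21 A
P_load = I² R = (16.21)² × 6.56 = 1723 W

1720 W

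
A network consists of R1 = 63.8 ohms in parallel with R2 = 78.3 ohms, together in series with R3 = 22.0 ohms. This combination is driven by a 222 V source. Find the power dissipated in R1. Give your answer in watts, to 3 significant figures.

First find R_p for the parallel pair, then treat R_p + R3 as a series loop.
R_p = (63.8×78.3)/(63.8+78.3) = 35.16 Ω
R_total = R_p + 22.0 = 35.16 + 22.0 = 57.16 Ω
I = V / R_total = 222 / 57.16 = 3.884 A
Voltage across the parallel pair: V_p = I × R_p = 3.884 × 35.16 = 136.5 V
Use P = V²/R for R1 with V = V_p.
P_R1 = (136.5)² / 63.8 = 292.2 W

292 W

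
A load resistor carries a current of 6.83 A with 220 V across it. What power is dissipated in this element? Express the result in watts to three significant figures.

1500 W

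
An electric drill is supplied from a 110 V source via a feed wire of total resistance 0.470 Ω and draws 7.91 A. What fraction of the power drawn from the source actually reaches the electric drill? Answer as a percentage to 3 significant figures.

96.6 %

The feed wire carries the full 7.91 A.
P_line = I² R_line = (7.910)² × 0.470 = 29.41 W
P_source = V I = 110 × 7.910 = 870.1 W; P_load = 840.7 W
η = P_load / P_source = 840.7 / 870.1 = 0.9662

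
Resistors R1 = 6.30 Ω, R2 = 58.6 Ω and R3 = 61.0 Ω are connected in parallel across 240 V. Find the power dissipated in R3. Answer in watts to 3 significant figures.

944 W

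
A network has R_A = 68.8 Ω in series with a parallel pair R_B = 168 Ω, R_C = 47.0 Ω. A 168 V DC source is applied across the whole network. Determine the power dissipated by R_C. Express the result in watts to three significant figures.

72.7 W

Replace R_B and R_C with their parallel equivalent so the circuit becomes R_A in series with R_p.
R_p = (168×47.0)/(168+47.0) = 36.73 Ω
R_total = 68.8 + 36.73 = 105.5 Ω
I = V / R_total = 168 / 105.5 = 1.592 A
Voltage across the parallel pair: V_p = I × R_p = 1.592 × 36.73 = 58.47 V
R_C is across V_p, so use P = V²/R for that branch.
P_R_C = (58.47)² / 47.0 = 72.73 W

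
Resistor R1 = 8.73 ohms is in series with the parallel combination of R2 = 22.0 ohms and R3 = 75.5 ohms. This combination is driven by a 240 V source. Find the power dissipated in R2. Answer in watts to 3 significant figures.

1140 W

Reduce the parallel pair to R_p first; the network is then a simple series string.
R_p = (22.0×75.5)/(22.0+75.5) = 17.04 Ω
R_total = 8.73 + 17.04 = 25.77 Ω
I = V / R_total = 240 / 25.77 = 9.315 A
Voltage across the parallel pair: V_p = I × R_p = 9.315 × 17.04 = 158.7 V
R2 is across V_p, so use P = V²/R for that branch.
P_R2 = (158.7)² / 22.0 = 1145 W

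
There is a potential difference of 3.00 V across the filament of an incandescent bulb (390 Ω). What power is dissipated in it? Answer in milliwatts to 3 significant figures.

We know the drop across the element and its resistance — P = V²/R, one step.
P = (3.00 V)² / 390 Ω = 0.02308 W

23.1 mW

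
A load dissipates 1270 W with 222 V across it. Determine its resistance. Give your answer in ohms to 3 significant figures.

Rearranging the power relation for the two known quantities gives R = V² / P.
R = (222)² / 1270 = 38.81 Ω

38.8 Ω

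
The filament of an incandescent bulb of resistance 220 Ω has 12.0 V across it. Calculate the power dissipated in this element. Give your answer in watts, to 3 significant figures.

0.655 W

V and R are stated; P = V²/R avoids computing the current.
P = (12.0 V)² / 220 Ω = 0.6545 W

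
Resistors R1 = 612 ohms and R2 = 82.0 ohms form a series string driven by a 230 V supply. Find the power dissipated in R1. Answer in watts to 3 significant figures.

67.2 W

Since the resistors are in series they all carry the loop current I = V/R_total; the power in any one is I²R.
R_total = 612 + 82.0 = 694.0 Ω
I = V / R_total = 230 / 694.0 = 0.3314 A
P_R1 = I² × R1 = (0.3314)² × 612 = 67.22 W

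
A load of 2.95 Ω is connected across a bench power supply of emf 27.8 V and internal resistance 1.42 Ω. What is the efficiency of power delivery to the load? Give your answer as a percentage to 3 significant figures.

Efficiency is P_load / P_total. With a series r and R sharing the same I, P = I²R for each, so η = R/(R+r).
η = R / (R + r) = 2.95 / (2.95 + 1.42) = 0.6751

67.5 %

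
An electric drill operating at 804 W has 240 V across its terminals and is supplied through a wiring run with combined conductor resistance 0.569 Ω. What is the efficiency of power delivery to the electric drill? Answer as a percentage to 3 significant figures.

I = P / V = 804 / 240 = 3.350 A through the wiring run.
P_line = I² R_line = (3.350)² × 0.569 = 6.386 W
P_source = P_load + P_line = 804.0 + 6.386 = 810.4 W
η = P_load / P_source = 804.0 / 810.4 = 0.9921

99.2 %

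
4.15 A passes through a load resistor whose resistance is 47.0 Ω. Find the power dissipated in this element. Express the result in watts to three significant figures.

809 W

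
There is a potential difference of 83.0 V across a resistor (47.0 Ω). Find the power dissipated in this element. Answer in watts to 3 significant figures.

147 W

V and R are stated; P = V²/R avoids computing the current.
P = (83.0 V)² / 47.0 Ω = 146.6 W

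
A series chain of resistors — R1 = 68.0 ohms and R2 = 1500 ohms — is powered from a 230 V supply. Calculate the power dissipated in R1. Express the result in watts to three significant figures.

Every series element carries the same I. Get I from the total resistance, then P = I² × R1.
R_total = 68.0 + 1500 = 1568 Ω
I = V / R_total = 230 / 1568 = 0.1467 A
P_R1 = I² × R1 = (0.1467)² × 68.0 = 1.463 W

1.46 W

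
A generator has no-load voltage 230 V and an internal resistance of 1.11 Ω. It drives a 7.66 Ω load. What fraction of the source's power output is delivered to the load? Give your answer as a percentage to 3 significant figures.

87.3 %

Efficiency is P_load / P_total. With a series r and R sharing the same I, P = I²R for each, so η = R/(R+r).
η = R / (R + r) = 7.66 / (7.66 + 1.11) = 0.8734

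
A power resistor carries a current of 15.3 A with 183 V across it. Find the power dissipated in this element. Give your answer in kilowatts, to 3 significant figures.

With V and I both given, power follows immediately from P = V I.
P = 183 V × 15.30 A = 2800 W

2.80 kW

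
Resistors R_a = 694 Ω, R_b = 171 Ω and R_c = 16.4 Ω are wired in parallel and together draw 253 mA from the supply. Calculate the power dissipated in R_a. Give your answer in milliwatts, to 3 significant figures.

The branches share the same voltage, but only the total current is given — find V from the equivalent resistance first.
1/R_eq = 1/694 + 1/171 + 1/16.4 ⇒ R_eq = 14.65 Ω
V = I_total × R_eq = 0.2530 × 14.65 = 3.706 V
P_R_a = V² / R_a = (3.706)² / 694 = 0.01979 W

19.8 mW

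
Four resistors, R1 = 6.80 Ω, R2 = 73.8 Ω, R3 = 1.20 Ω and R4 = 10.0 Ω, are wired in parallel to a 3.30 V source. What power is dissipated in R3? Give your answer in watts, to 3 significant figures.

Parallel branches share the same voltage; P = V²/R gives the branch power in one step.
P_R3 = V² / R3 = (3.30)² / 1.20 Ω = 9.075 W

9.07 W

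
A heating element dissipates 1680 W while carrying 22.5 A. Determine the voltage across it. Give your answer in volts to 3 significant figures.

From P = V I = I²R = V²/R, with the two given quantities we get V = P / I.
V = 1680 / 22.50 = 74.67 V

74.7 V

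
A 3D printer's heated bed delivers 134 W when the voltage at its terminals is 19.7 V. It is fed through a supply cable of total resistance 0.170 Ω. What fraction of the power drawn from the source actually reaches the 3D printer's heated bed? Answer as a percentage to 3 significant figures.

94.5 %

I = P / V = 134 / 19.7 = 6.802 A through the supply cable.
P_line = I² R_line = (6.802)² × 0.170 = 7.865 W
P_source = P_load + P_line = 134.0 + 7.865 = 141.9 W
η = P_load / P_source = 134.0 / 141.9 = 0.9446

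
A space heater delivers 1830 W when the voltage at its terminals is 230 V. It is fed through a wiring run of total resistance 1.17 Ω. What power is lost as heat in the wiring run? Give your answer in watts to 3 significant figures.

74.1 W

The wiring run and load are in series, so the same current flows in both; the loss is I²R_line.
I = P / V = 1830 / 230 = 7.957 A through the wiring run.
P_line = I² R_line = (7.957)² × 1.17 = 74.07 W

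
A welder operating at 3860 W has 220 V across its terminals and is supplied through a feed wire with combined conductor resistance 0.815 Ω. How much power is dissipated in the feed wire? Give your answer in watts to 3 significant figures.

251 W

Only the current and the line resistance are needed for the I²R loss.
I = P / V = 3860 / 220 = 17.55 A through the feed wire.
P_line = I² R_line = (17.55)² × 0.815 = 250.9 W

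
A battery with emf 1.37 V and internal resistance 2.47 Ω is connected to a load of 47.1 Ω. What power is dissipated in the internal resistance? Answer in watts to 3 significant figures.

r is in series with the load, so it carries the full circuit current — the loss in it is I²r.
I = ε / (r + R) = 1.37 / (2.47 + 47.1) = 0.02764 A
P_int = I² r = (0.02764)² × 2.47 = 0.001887 W

0.00189 W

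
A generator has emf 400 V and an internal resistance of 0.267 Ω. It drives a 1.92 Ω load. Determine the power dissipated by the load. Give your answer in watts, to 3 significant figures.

64200 W

Find the circuit current first, then P = I²R for the load (series elements share I).
I = ε / (r + R) = 400 / (0.267 + 1.92) = 182.9 A
P_load = I² R = (182.9)² × 1.92 = 64230 W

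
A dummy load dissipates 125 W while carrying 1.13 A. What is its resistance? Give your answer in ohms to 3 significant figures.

Rearranging the power relation for the two known quantities gives R = P / I².
R = 125 / (1.130)² = 97.89 Ω

97.9 Ω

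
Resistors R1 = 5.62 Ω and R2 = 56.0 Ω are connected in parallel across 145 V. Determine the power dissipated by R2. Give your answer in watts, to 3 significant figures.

375 W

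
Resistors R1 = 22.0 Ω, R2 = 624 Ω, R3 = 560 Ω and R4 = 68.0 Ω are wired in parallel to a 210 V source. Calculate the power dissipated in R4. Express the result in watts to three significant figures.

649 W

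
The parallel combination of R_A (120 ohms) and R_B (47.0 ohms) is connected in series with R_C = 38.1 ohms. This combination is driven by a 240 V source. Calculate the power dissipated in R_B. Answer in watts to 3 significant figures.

271 W

Combine R_A and R_B into their parallel equivalent first, reducing the network to two series resistors.
R_p = (120×47.0)/(120+47.0) = 33.77 Ω
R_total = R_p + 38.1 = 33.77 + 38.1 = 71.87 Ω
I = V / R_total = 240 / 71.87 = 3.339 A
Voltage across the parallel pair: V_p = I × R_p = 3.339 × 33.77 = 112.8 V
R_B sits across V_p; its power is V_p²/R.
P_R_B = (112.8)² / 47.0 = 270.6 W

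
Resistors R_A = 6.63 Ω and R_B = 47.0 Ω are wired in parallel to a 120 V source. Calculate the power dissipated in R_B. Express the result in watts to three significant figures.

306 W

Each parallel branch sees the full supply voltage, so P = V²/R applies directly to the target branch.
P_R_B = V² / R_B = (120)² / 47.0 Ω = 306.4 W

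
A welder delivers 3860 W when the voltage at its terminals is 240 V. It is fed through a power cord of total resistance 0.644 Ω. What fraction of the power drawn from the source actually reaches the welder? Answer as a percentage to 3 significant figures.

95.9 %

I = P / V = 3860 / 240 = 16.08 A through the power cord.
P_line = I² R_line = (16.08)² × 0.644 = 166.6 W
P_source = P_load + P_line = 3860 + 166.6 = 4027 W
η = P_load / P_source = 3860 / 4027 = 0.9586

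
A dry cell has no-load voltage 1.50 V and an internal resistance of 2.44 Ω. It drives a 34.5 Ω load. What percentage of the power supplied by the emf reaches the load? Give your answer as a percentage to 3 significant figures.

η = P_load/(P_load+P_int) = I²R/(I²R+I²r) = R/(R+r) — the I² cancels for series elements.
η = R / (R + r) = 34.5 / (34.5 + 2.44) = 0.9339

93.4 %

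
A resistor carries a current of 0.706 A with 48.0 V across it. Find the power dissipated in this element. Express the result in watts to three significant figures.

33.9 W

With V and I both given, power follows immediately from P = V I.
P = 48.0 V × 0.7060 A = 33.89 W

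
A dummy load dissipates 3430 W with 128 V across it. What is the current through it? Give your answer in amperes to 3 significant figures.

26.8 A

The two known quantities fix the third via I = P / V.
I = 3430 / 128 = 26.80 A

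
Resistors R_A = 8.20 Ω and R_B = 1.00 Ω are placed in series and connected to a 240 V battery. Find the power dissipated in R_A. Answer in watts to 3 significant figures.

In a series string the same current flows through every resistor — find that current, then P = I²R for the one we want.
R_total = 8.20 + 1.00 = 9.200 Ω
I = V / R_total = 240 / 9.200 = 26.09 A
P_R_A = I² × R_A = (26.09)² × 8.20 = 5580 W

5580 W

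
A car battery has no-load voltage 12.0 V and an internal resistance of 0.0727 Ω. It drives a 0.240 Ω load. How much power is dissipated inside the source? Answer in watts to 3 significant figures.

Internal loss is I²r, with I set by the total series resistance r+R.
I = ε / (r + R) = 12.0 / (0.0727 + 0.240) = 38.38 A
P_int = I² r = (38.38)² × 0.0727 = 107.1 W

107 W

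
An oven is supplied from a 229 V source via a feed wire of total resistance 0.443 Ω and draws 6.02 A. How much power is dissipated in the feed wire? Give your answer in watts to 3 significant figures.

The feed wire and load are in series, so the same current flows in both; the loss is I²R_line.
The feed wire carries the full 6.02 A.
P_line = I² R_line = (6.020)² × 0.443 = 16.05 W

16.1 W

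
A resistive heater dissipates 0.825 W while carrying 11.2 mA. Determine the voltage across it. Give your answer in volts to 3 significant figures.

Inverting the appropriate power form: V = P / I.
V = 0.825 / 0.01120 = 73.66 V

73.7 V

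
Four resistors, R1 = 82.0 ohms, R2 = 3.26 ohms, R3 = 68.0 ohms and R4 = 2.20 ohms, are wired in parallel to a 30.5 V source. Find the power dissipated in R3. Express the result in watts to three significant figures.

13.7 W

Every branch has 30.5 V across it, so for R3 the power is simply V²/R.
P_R3 = V² / R3 = (30.5)² / 68.0 Ω = 13.68 W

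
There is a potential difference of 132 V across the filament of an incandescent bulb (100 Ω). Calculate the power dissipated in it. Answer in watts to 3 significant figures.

174 W

We know the drop across the element and its resistance — P = V²/R, one step.
P = (132 V)² / 100 Ω = 174.2 W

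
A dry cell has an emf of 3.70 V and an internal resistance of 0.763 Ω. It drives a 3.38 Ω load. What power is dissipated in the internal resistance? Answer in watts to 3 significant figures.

0.609 W

The source's internal resistance is just another series element carrying I; its dissipation is I²r.
I = ε / (r + R) = 3.70 / (0.763 + 3.38) = 0.8931 A
P_int = I² r = (0.8931)² × 0.763 = 0.6086 W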